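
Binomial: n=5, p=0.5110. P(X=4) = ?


C(5,4) = 5
p^4 = 0.068184
(1-p)^1 = 0.489000
P = 5 * 0.068184 * 0.489000 = 0.1667

P(X=4) = 0.1667


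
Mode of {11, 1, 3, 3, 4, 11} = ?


Frequencies: 1:1, 3:2, 4:1, 11:2
Max frequency = 2
Mode = 3, 11

Mode = 3, 11


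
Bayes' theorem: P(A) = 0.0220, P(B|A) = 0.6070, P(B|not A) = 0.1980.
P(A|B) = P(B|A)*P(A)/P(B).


P(B) = P(B|A)*P(A) + P(B|A')*P(A')
= 0.6070*0.0220 + 0.1980*0.9780
= 0.013354 + 0.193644 = 0.206998
P(A|B) = 0.013354/0.206998 = 0.0645

P(A|B) = 0.0645


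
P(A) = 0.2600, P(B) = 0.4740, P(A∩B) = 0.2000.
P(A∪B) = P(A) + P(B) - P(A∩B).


P(A∪B) = 0.2600 + 0.4740 - 0.2000
= 0.7340 - 0.2000
= 0.5340

P(A∪B) = 0.5340


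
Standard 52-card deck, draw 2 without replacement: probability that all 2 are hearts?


P(all hearts) = (13/52) × (12/51)
= 0.0588

P = 0.0588


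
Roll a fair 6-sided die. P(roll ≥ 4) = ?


Favorable outcomes (roll ≥ 4): 3
Total outcomes = 6
P = 3/6 = 0.5000

P = 0.5000


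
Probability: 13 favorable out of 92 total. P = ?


P = 13/92 = 0.1413

P = 0.1413


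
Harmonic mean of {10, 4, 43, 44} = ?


Sum of reciprocals = 1/10 + 1/4 + 1/43 + 1/44 = 0.395983
HM = 4/0.395983 = 10.1014

HM = 10.1014


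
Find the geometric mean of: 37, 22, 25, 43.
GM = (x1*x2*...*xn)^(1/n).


Product = 37 × 22 × 25 × 43 = 875050
GM = 875050^(1/4) = 30.5850

GM = 30.5850


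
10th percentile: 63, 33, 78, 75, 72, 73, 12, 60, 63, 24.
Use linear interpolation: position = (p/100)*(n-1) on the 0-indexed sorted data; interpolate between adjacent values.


Sorted: 12, 24, 33, 60, 63, 63, 72, 73, 75, 78
n = 10
Index = 10/100 * 9 = 0.9000
Lower = data[0] = 12, Upper = data[1] = 24
P10 = 12 + 0.9000*(12) = 22.8000

P10 = 22.8000


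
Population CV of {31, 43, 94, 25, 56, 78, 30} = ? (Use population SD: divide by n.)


Mean = 51.0000
SD = 24.4482
CV = (24.4482/51.0000)*100 = 47.9376%

CV = 47.9376%


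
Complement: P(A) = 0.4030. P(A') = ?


P(not A) = 1 - 0.4030 = 0.5970

P(not A) = 0.5970


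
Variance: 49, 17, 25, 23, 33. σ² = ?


Mean = 29.4000
Squared deviations: 384.1600, 153.7600, 19.3600, 40.9600, 12.9600
Sum = 611.2000
Variance = 611.2000/5 = 122.2400

Variance = 122.2400


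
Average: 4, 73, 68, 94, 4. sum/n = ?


Sum = 4 + 73 + 68 + 94 + 4 = 243
n = 5
Mean = 243/5 = 48.6000

Mean = 48.6000


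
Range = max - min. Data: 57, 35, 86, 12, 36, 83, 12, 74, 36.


Max = 86, Min = 12
Range = 86 - 12 = 74

Range = 74


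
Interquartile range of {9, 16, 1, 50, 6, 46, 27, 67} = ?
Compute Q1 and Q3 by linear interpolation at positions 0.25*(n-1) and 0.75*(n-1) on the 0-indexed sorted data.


Sorted: 1, 6, 9, 16, 27, 46, 50, 67
Q1 (25th %ile) = 8.2500
Q3 (75th %ile) = 47.0000
IQR = 47.0000 - 8.2500 = 38.7500

IQR = 38.7500


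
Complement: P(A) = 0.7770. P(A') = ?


P(not A) = 1 - 0.7770 = 0.2230

P(not A) = 0.2230


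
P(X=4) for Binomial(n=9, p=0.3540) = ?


C(9,4) = 126
p^4 = 0.015704
(1-p)^5 = 0.112503
P = 126 * 0.015704 * 0.112503 = 0.2226

P(X=4) = 0.2226


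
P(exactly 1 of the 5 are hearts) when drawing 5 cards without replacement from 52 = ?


Hypergeometric: P(X=1) = C(13,1)·C(39,4) / C(52,5)
= 13 × 82251 / 2598960
= 1069263/2598960 = 0.4114

P = 0.4114


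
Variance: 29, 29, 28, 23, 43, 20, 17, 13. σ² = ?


Mean = 25.2500
Squared deviations: 14.0625, 14.0625, 7.5625, 5.0625, 315.0625, 27.5625, 68.0625, 150.0625
Sum = 601.5000
Variance = 601.5000/8 = 75.1875

Variance = 75.1875


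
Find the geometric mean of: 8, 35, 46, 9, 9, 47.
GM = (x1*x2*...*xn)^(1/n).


Product = 8 × 35 × 46 × 9 × 9 × 47 = 49034160
GM = 49034160^(1/6) = 19.1315

GM = 19.1315


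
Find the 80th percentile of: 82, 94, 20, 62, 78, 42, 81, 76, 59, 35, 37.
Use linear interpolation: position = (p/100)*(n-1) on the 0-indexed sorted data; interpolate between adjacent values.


Sorted: 20, 35, 37, 42, 59, 62, 76, 78, 81, 82, 94
n = 11
Index = 80/100 * 10 = 8.0000
Lower = data[8] = 81, Upper = data[9] = 82
P80 = 81 + 0*(1) = 81.0000

P80 = 81.0000


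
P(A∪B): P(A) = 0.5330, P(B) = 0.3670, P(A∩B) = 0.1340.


P(A∪B) = 0.5330 + 0.3670 - 0.1340
= 0.9000 - 0.1340
= 0.7660

P(A∪B) = 0.7660


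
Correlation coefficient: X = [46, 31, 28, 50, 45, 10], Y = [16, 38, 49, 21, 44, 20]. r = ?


Mean X = 35.0000, Mean Y = 31.3333
SD X = 13.759845, SD Y = 12.827921
Cov = -10.666667
r = -10.666667/(13.759845*12.827921) = -0.0604

r = -0.0604


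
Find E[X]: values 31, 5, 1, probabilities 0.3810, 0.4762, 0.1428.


E[X] = 31*0.3810 + 5*0.4762 + 1*0.1428
= 11.8110 + 2.3810 + 0.1428
= 14.3348

E[X] = 14.3348


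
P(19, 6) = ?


P(19,6) = 19!/13!
= 121645100408832000/6227020800
= 19535040

P(19,6) = 19535040


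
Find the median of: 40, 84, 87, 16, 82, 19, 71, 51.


Sorted: 16, 19, 40, 51, 71, 82, 84, 87
n = 8 (even)
Middle values: 51 and 71
Median = (51+71)/2 = 61.0000

Median = 61.0000


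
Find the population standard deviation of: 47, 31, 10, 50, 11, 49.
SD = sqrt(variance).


Mean = 33.0000
Variance = 293.0000
SD = sqrt(293.0000) = 17.1172

SD = 17.1172


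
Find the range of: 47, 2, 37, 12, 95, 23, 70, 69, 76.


Max = 95, Min = 2
Range = 95 - 2 = 93

Range = 93


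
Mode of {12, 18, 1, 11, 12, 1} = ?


Frequencies: 1:2, 11:1, 12:2, 18:1
Max frequency = 2
Mode = 1, 12

Mode = 1, 12


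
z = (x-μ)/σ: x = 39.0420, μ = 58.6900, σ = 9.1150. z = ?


z = (39.0420 - 58.6900)/9.1150
= -19.6480/9.1150
= -2.1556

z = -2.1556


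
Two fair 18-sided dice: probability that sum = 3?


Total outcomes = 18×18 = 324
Favorable (sum = 3): 2
P = 2/324 = 0.0062

P = 0.0062


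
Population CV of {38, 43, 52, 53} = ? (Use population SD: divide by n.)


Mean = 46.5000
SD = 6.2650
CV = (6.2650/46.5000)*100 = 13.4731%

CV = 13.4731%


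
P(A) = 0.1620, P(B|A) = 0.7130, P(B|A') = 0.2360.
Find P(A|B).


P(B) = P(B|A)*P(A) + P(B|A')*P(A')
= 0.7130*0.1620 + 0.2360*0.8380
= 0.115506 + 0.197768 = 0.313274
P(A|B) = 0.115506/0.313274 = 0.3687

P(A|B) = 0.3687


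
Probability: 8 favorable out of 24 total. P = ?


P = 8/24 = 0.3333

P = 0.3333


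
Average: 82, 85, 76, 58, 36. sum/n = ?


Sum = 82 + 85 + 76 + 58 + 36 = 337
n = 5
Mean = 337/5 = 67.4000

Mean = 67.4000


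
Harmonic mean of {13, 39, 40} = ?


Sum of reciprocals = 1/13 + 1/39 + 1/40 = 0.127564
HM = 3/0.127564 = 23.5176

HM = 23.5176


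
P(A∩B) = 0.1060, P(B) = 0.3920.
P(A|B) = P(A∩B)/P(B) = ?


P(A|B) = 0.1060/0.3920 = 0.2704

P(A|B) = 0.2704


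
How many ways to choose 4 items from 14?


C(14,4) = 14!/(4! × 10!)
= 87178291200/(24 × 3628800)
= 1001

C(14,4) = 1001


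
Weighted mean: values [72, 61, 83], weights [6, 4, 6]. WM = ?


Numerator = 72*6 + 61*4 + 83*6 = 1174
Denominator = 6 + 4 + 6 = 16
WM = 1174/16 = 73.3750

WM = 73.3750


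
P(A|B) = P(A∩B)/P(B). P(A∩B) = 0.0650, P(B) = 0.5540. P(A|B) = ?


P(A|B) = 0.0650/0.5540 = 0.1173

P(A|B) = 0.1173


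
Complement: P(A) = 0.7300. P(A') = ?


P(not A) = 1 - 0.7300 = 0.2700

P(not A) = 0.2700


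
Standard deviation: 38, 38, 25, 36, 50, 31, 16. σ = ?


Mean = 33.4286
Variance = 100.5306
SD = sqrt(100.5306) = 10.0265

SD = 10.0265


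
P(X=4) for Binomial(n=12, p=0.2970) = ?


C(12,4) = 495
p^4 = 0.007781
(1-p)^8 = 0.059654
P = 495 * 0.007781 * 0.059654 = 0.2298

P(X=4) = 0.2298


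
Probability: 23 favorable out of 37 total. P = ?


P = 23/37 = 0.6216

P = 0.6216


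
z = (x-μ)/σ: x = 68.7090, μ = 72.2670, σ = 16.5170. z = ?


z = (68.7090 - 72.2670)/16.5170
= -3.5580/16.5170
= -0.2154

z = -0.2154


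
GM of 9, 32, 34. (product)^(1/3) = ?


Product = 9 × 32 × 34 = 9792
GM = 9792^(1/3) = 21.3939

GM = 21.3939


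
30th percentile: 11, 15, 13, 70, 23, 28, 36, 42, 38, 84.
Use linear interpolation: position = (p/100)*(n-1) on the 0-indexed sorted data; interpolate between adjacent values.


Sorted: 11, 13, 15, 23, 28, 36, 38, 42, 70, 84
n = 10
Index = 30/100 * 9 = 2.7000
Lower = data[2] = 15, Upper = data[3] = 23
P30 = 15 + 0.7000*(8) = 20.6000

P30 = 20.6000


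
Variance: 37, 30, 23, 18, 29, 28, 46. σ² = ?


Mean = 30.1429
Squared deviations: 47.0204, 0.0204, 51.0204, 147.4490, 1.3061, 4.5918, 251.4490
Sum = 502.8571
Variance = 502.8571/7 = 71.8367

Variance = 71.8367


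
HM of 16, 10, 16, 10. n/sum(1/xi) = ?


Sum of reciprocals = 1/16 + 1/10 + 1/16 + 1/10 = 0.325000
HM = 4/0.325000 = 12.3077

HM = 12.3077


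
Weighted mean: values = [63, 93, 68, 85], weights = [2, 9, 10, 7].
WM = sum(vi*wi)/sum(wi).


Numerator = 63*2 + 93*9 + 68*10 + 85*7 = 2238
Denominator = 2 + 9 + 10 + 7 = 28
WM = 2238/28 = 79.9286

WM = 79.9286


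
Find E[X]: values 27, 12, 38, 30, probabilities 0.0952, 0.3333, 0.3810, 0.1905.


E[X] = 27*0.0952 + 12*0.3333 + 38*0.3810 + 30*0.1905
= 2.5704 + 3.9996 + 14.4780 + 5.7150
= 26.7630

E[X] = 26.7630


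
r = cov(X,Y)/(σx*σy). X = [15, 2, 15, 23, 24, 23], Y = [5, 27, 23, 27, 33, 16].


Mean X = 17.0000, Mean Y = 21.8333
SD X = 7.681146, SD Y = 9.099756
Cov = 4.666667
r = 4.666667/(7.681146*9.099756) = 0.0668

r = 0.0668


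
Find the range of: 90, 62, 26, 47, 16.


Max = 90, Min = 16
Range = 90 - 16 = 74

Range = 74


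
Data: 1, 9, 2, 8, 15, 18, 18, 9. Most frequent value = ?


Frequencies: 1:1, 2:1, 8:1, 9:2, 15:1, 18:2
Max frequency = 2
Mode = 9, 18

Mode = 9, 18


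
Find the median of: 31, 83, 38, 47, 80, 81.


Sorted: 31, 38, 47, 80, 81, 83
n = 6 (even)
Middle values: 47 and 80
Median = (47+80)/2 = 63.5000

Median = 63.5000


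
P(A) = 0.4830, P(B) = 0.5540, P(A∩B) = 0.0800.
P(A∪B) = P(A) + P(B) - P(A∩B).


P(A∪B) = 0.4830 + 0.5540 - 0.0800
= 1.0370 - 0.0800
= 0.9570

P(A∪B) = 0.9570


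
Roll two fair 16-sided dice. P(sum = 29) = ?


Total outcomes = 16×16 = 256
Favorable (sum = 29): 4
P = 4/256 = 0.0156

P = 0.0156


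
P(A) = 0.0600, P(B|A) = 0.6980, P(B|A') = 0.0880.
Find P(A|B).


P(B) = P(B|A)*P(A) + P(B|A')*P(A')
= 0.6980*0.0600 + 0.0880*0.9400
= 0.041880 + 0.082720 = 0.124600
P(A|B) = 0.041880/0.124600 = 0.3361

P(A|B) = 0.3361


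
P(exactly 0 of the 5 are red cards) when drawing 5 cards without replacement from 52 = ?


Hypergeometric: P(X=0) = C(26,0)·C(26,5) / C(52,5)
= 1 × 65780 / 2598960
= 65780/2598960 = 0.0253

P = 0.0253


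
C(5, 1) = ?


C(5,1) = 5!/(1! × 4!)
= 120/(1 × 24)
= 5

C(5,1) = 5


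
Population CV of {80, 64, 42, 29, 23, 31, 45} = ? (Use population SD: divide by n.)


Mean = 44.8571
SD = 19.0145
CV = (19.0145/44.8571)*100 = 42.3890%

CV = 42.3890%


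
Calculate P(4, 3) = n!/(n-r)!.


P(4,3) = 4!/1!
= 24/1
= 24

P(4,3) = 24


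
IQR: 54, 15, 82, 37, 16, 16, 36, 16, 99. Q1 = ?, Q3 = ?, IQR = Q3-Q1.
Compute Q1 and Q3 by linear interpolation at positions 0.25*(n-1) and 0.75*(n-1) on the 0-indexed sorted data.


Sorted: 15, 16, 16, 16, 36, 37, 54, 82, 99
Q1 (25th %ile) = 16.0000
Q3 (75th %ile) = 54.0000
IQR = 54.0000 - 16.0000 = 38.0000

IQR = 38.0000


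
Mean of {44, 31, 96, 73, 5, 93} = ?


Sum = 44 + 31 + 96 + 73 + 5 + 93 = 342
n = 6
Mean = 342/6 = 57.0000

Mean = 57.0000


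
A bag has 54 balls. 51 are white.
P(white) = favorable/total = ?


P = 51/54 = 0.9444

P = 0.9444


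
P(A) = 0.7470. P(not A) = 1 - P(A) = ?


P(not A) = 1 - 0.7470 = 0.2530

P(not A) = 0.2530


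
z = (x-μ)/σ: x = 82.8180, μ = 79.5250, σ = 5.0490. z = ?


z = (82.8180 - 79.5250)/5.0490
= 3.2930/5.0490
= 0.6522

z = 0.6522


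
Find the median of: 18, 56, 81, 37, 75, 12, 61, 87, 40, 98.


Sorted: 12, 18, 37, 40, 56, 61, 75, 81, 87, 98
n = 10 (even)
Middle values: 56 and 61
Median = (56+61)/2 = 58.5000

Median = 58.5000


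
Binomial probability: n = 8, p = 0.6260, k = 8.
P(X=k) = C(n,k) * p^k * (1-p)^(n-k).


C(8,8) = 1
p^8 = 0.023583
(1-p)^0 = 1.000000
P = 1 * 0.023583 * 1.000000 = 0.0236

P(X=8) = 0.0236


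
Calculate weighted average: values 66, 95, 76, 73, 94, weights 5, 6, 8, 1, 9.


Numerator = 66*5 + 95*6 + 76*8 + 73*1 + 94*9 = 2427
Denominator = 5 + 6 + 8 + 1 + 9 = 29
WM = 2427/29 = 83.6897

WM = 83.6897


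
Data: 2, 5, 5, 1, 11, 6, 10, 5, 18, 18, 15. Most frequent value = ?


Frequencies: 1:1, 2:1, 5:3, 6:1, 10:1, 11:1, 15:1, 18:2
Max frequency = 3
Mode = 5

Mode = 5


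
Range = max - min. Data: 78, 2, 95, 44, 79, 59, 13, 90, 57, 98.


Max = 98, Min = 2
Range = 98 - 2 = 96

Range = 96


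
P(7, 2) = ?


P(7,2) = 7!/5!
= 5040/120
= 42

P(7,2) = 42


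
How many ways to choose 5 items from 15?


C(15,5) = 15!/(5! × 10!)
= 1307674368000/(120 × 3628800)
= 3003

C(15,5) = 3003


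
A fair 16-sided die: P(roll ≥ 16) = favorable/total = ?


Favorable outcomes (roll ≥ 16): 1
Total outcomes = 16
P = 1/16 = 0.0625

P = 0.0625


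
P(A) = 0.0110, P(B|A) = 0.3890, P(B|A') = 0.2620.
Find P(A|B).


P(B) = P(B|A)*P(A) + P(B|A')*P(A')
= 0.3890*0.0110 + 0.2620*0.9890
= 0.004279 + 0.259118 = 0.263397
P(A|B) = 0.004279/0.263397 = 0.0162

P(A|B) = 0.0162


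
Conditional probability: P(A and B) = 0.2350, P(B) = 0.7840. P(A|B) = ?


P(A|B) = 0.2350/0.7840 = 0.2997

P(A|B) = 0.2997


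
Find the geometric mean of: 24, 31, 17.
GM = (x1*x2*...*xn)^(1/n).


Product = 24 × 31 × 17 = 12648
GM = 12648^(1/3) = 23.2992

GM = 23.2992


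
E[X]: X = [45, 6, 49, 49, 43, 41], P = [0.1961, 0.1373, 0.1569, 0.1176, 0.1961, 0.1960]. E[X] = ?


E[X] = 45*0.1961 + 6*0.1373 + 49*0.1569 + 49*0.1176 + 43*0.1961 + 41*0.1960
= 8.8245 + 0.8238 + 7.6881 + 5.7624 + 8.4323 + 8.0360
= 39.5671

E[X] = 39.5671


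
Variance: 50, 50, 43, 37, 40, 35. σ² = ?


Mean = 42.5000
Squared deviations: 56.2500, 56.2500, 0.2500, 30.2500, 6.2500, 56.2500
Sum = 205.5000
Variance = 205.5000/6 = 34.2500

Variance = 34.2500


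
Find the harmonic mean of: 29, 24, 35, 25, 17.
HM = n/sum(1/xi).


Sum of reciprocals = 1/29 + 1/24 + 1/35 + 1/25 + 1/17 = 0.203544
HM = 5/0.203544 = 24.5647

HM = 24.5647


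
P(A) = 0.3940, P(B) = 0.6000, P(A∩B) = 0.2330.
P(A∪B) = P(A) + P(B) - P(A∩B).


P(A∪B) = 0.3940 + 0.6000 - 0.2330
= 0.9940 - 0.2330
= 0.7610

P(A∪B) = 0.7610


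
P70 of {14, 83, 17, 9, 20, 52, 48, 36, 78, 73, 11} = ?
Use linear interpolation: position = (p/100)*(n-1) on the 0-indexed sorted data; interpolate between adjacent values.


Sorted: 9, 11, 14, 17, 20, 36, 48, 52, 73, 78, 83
n = 11
Index = 70/100 * 10 = 7.0000
Lower = data[7] = 52, Upper = data[8] = 73
P70 = 52 + 0*(21) = 52.0000

P70 = 52.0000


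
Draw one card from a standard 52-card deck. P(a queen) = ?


4 queens in 52 cards
P = 4/52 = 0.0769

P = 0.0769


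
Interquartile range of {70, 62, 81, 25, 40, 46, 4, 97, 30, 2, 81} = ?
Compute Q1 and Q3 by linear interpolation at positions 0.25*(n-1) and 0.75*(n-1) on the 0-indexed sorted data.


Sorted: 2, 4, 25, 30, 40, 46, 62, 70, 81, 81, 97
Q1 (25th %ile) = 27.5000
Q3 (75th %ile) = 75.5000
IQR = 75.5000 - 27.5000 = 48.0000

IQR = 48.0000


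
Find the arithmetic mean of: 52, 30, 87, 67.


Sum = 52 + 30 + 87 + 67 = 236
n = 4
Mean = 236/4 = 59.0000

Mean = 59.0000


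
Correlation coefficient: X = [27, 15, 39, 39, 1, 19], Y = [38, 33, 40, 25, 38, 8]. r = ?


Mean X = 23.3333, Mean Y = 30.3333
SD X = 13.486619, SD Y = 11.145502
Cov = -0.111111
r = -0.111111/(13.486619*11.145502) = -0.0007

r = -0.0007


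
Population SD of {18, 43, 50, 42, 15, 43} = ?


Mean = 35.1667
Variance = 181.8056
SD = sqrt(181.8056) = 13.4835

SD = 13.4835


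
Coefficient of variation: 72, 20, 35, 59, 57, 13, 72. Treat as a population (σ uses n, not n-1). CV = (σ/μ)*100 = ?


Mean = 46.8571
SD = 22.4336
CV = (22.4336/46.8571)*100 = 47.8765%

CV = 47.8765%


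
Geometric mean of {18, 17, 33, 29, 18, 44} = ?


Product = 18 × 17 × 33 × 29 × 18 × 44 = 231930864
GM = 231930864^(1/6) = 24.7871

GM = 24.7871


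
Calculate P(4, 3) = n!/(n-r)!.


P(4,3) = 4!/1!
= 24/1
= 24

P(4,3) = 24


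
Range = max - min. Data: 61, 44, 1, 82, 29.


Max = 82, Min = 1
Range = 82 - 1 = 81

Range = 81


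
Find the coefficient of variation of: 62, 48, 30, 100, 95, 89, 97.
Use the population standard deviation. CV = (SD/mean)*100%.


Mean = 74.4286
SD = 25.7063
CV = (25.7063/74.4286)*100 = 34.5383%

CV = 34.5383%


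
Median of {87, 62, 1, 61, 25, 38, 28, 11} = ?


Sorted: 1, 11, 25, 28, 38, 61, 62, 87
n = 8 (even)
Middle values: 28 and 38
Median = (28+38)/2 = 33.0000

Median = 33.0000


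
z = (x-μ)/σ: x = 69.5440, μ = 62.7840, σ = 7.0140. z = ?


z = (69.5440 - 62.7840)/7.0140
= 6.7600/7.0140
= 0.9638

z = 0.9638


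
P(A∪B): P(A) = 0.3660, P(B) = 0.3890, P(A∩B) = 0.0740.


P(A∪B) = 0.3660 + 0.3890 - 0.0740
= 0.7550 - 0.0740
= 0.6810

P(A∪B) = 0.6810


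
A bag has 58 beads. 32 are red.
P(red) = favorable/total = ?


P = 32/58 = 0.5517

P = 0.5517


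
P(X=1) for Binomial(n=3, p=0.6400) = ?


C(3,1) = 3
p^1 = 0.640000
(1-p)^2 = 0.129600
P = 3 * 0.640000 * 0.129600 = 0.2488

P(X=1) = 0.2488


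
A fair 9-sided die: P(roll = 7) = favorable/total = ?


Favorable outcomes (roll = 7): 1
Total outcomes = 9
P = 1/9 = 0.1111

P = 0.1111


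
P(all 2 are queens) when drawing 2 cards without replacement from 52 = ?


P(all queens) = (4/52) × (3/51)
= 0.0045

P = 0.0045


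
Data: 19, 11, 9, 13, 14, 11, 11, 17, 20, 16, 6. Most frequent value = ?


Frequencies: 6:1, 9:1, 11:3, 13:1, 14:1, 16:1, 17:1, 19:1, 20:1
Max frequency = 3
Mode = 11

Mode = 11


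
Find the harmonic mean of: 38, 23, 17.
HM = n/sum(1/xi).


Sum of reciprocals = 1/38 + 1/23 + 1/17 = 0.128618
HM = 3/0.128618 = 23.3250

HM = 23.3250


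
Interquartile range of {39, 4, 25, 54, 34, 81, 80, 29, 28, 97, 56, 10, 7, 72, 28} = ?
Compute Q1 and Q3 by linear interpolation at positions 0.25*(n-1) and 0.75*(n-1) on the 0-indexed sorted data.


Sorted: 4, 7, 10, 25, 28, 28, 29, 34, 39, 54, 56, 72, 80, 81, 97
Q1 (25th %ile) = 26.5000
Q3 (75th %ile) = 64.0000
IQR = 64.0000 - 26.5000 = 37.5000

IQR = 37.5000


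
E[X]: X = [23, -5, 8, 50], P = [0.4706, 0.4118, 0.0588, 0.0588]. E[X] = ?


E[X] = 23*0.4706 - 5*0.4118 + 8*0.0588 + 50*0.0588
= 10.8238 - 2.0590 + 0.4704 + 2.9400
= 12.1752

E[X] = 12.1752


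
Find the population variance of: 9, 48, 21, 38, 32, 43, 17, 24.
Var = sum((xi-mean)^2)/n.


Mean = 29.0000
Squared deviations: 400.0000, 361.0000, 64.0000, 81.0000, 9.0000, 196.0000, 144.0000, 25.0000
Sum = 1280.0000
Variance = 1280.0000/8 = 160.0000

Variance = 160.0000


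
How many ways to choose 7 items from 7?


C(7,7) = 7!/(7! × 0!)
= 5040/(5040 × 1)
= 1

C(7,7) = 1


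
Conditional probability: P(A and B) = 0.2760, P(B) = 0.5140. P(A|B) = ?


P(A|B) = 0.2760/0.5140 = 0.5370

P(A|B) = 0.5370


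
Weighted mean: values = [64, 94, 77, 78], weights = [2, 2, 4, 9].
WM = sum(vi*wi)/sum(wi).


Numerator = 64*2 + 94*2 + 77*4 + 78*9 = 1326
Denominator = 2 + 2 + 4 + 9 = 17
WM = 1326/17 = 78.0000

WM = 78.0000


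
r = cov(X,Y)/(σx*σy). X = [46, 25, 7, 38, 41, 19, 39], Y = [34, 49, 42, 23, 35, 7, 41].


Mean X = 30.7143, Mean Y = 33.0000
SD X = 13.057174, SD Y = 12.994504
Cov = 4.142857
r = 4.142857/(13.057174*12.994504) = 0.0244

r = 0.0244


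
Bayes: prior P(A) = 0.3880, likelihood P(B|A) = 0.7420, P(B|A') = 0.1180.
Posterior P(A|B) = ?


P(B) = P(B|A)*P(A) + P(B|A')*P(A')
= 0.7420*0.3880 + 0.1180*0.6120
= 0.287896 + 0.072216 = 0.360112
P(A|B) = 0.287896/0.360112 = 0.7995

P(A|B) = 0.7995


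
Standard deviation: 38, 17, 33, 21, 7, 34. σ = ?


Mean = 25.0000
Variance = 119.6667
SD = sqrt(119.6667) = 10.9392

SD = 10.9392


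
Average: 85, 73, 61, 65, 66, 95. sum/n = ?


Sum = 85 + 73 + 61 + 65 + 66 + 95 = 445
n = 6
Mean = 445/6 = 74.1667

Mean = 74.1667


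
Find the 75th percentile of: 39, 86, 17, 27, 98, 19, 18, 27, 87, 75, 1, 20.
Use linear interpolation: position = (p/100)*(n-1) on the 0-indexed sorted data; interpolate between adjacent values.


Sorted: 1, 17, 18, 19, 20, 27, 27, 39, 75, 86, 87, 98
n = 12
Index = 75/100 * 11 = 8.2500
Lower = data[8] = 75, Upper = data[9] = 86
P75 = 75 + 0.2500*(11) = 77.7500

P75 = 77.7500


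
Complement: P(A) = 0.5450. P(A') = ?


P(not A) = 1 - 0.5450 = 0.4550

P(not A) = 0.4550


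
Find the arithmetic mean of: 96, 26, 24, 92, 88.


Sum = 96 + 26 + 24 + 92 + 88 = 326
n = 5
Mean = 326/5 = 65.2000

Mean = 65.2000


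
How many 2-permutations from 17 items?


P(17,2) = 17!/15!
= 355687428096000/1307674368000
= 272

P(17,2) = 272


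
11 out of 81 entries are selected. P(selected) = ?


P = 11/81 = 0.1358

P = 0.1358


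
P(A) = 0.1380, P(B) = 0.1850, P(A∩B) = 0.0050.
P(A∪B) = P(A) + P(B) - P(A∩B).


P(A∪B) = 0.1380 + 0.1850 - 0.0050
= 0.3230 - 0.0050
= 0.3180

P(A∪B) = 0.3180


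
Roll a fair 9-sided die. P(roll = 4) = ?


Favorable outcomes (roll = 4): 1
Total outcomes = 9
P = 1/9 = 0.1111

P = 0.1111


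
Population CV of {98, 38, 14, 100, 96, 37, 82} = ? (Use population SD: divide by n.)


Mean = 66.4286
SD = 33.0880
CV = (33.0880/66.4286)*100 = 49.8099%

CV = 49.8099%


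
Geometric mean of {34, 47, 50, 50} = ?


Product = 34 × 47 × 50 × 50 = 3995000
GM = 3995000^(1/4) = 44.7074

GM = 44.7074


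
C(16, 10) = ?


C(16,10) = 16!/(10! × 6!)
= 20922789888000/(3628800 × 720)
= 8008

C(16,10) = 8008


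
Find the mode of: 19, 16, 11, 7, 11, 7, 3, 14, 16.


Frequencies: 3:1, 7:2, 11:2, 14:1, 16:2, 19:1
Max frequency = 2
Mode = 7, 11, 16

Mode = 7, 11, 16


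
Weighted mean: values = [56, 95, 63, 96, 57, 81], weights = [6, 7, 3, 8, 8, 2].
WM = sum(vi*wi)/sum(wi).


Numerator = 56*6 + 95*7 + 63*3 + 96*8 + 57*8 + 81*2 = 2576
Denominator = 6 + 7 + 3 + 8 + 8 + 2 = 34
WM = 2576/34 = 75.7647

WM = 75.7647


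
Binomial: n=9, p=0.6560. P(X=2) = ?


C(9,2) = 36
p^2 = 0.430336
(1-p)^7 = 0.000570
P = 36 * 0.430336 * 0.000570 = 0.0088

P(X=2) = 0.0088


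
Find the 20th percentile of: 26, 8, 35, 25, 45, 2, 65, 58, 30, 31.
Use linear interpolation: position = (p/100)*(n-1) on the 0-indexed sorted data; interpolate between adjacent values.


Sorted: 2, 8, 25, 26, 30, 31, 35, 45, 58, 65
n = 10
Index = 20/100 * 9 = 1.8000
Lower = data[1] = 8, Upper = data[2] = 25
P20 = 8 + 0.8000*(17) = 21.6000

P20 = 21.6000


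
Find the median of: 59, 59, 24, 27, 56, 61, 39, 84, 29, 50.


Sorted: 24, 27, 29, 39, 50, 56, 59, 59, 61, 84
n = 10 (even)
Middle values: 50 and 56
Median = (50+56)/2 = 53.0000

Median = 53.0000


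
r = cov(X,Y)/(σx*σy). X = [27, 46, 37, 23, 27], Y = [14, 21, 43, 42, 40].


Mean X = 32.0000, Mean Y = 32.0000
SD X = 8.390471, SD Y = 12.083046
Cov = -27.800000
r = -27.800000/(8.390471*12.083046) = -0.2742

r = -0.2742


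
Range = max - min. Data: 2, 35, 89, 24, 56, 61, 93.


Max = 93, Min = 2
Range = 93 - 2 = 91

Range = 91


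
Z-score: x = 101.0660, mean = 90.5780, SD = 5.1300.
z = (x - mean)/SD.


z = (101.0660 - 90.5780)/5.1300
= 10.4880/5.1300
= 2.0444

z = 2.0444


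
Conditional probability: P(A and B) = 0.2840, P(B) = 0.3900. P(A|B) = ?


P(A|B) = 0.2840/0.3900 = 0.7282

P(A|B) = 0.7282


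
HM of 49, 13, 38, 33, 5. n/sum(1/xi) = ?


Sum of reciprocals = 1/49 + 1/13 + 1/38 + 1/33 + 1/5 = 0.353950
HM = 5/0.353950 = 14.1263

HM = 14.1263


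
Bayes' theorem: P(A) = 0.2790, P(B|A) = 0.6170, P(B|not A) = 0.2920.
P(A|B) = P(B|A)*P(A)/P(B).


P(B) = P(B|A)*P(A) + P(B|A')*P(A')
= 0.6170*0.2790 + 0.2920*0.7210
= 0.172143 + 0.210532 = 0.382675
P(A|B) = 0.172143/0.382675 = 0.4498

P(A|B) = 0.4498


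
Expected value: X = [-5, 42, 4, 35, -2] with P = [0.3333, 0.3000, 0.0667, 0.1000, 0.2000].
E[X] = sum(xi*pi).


E[X] = -5*0.3333 + 42*0.3000 + 4*0.0667 + 35*0.1000 - 2*0.2000
= -1.6665 + 12.6000 + 0.2668 + 3.5000 - 0.4000
= 14.3003

E[X] = 14.3003


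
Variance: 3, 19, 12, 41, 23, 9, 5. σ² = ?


Mean = 16.0000
Squared deviations: 169.0000, 9.0000, 16.0000, 625.0000, 49.0000, 49.0000, 121.0000
Sum = 1038.0000
Variance = 1038.0000/7 = 148.2857

Variance = 148.2857


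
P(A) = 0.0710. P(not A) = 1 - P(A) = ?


P(not A) = 1 - 0.0710 = 0.9290

P(not A) = 0.9290


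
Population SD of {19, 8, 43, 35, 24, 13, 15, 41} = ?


Mean = 24.7500
Variance = 156.1875
SD = sqrt(156.1875) = 12.4975

SD = 12.4975


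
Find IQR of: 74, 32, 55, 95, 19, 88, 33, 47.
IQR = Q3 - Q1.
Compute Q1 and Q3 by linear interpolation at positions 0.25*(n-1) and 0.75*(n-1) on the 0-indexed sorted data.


Sorted: 19, 32, 33, 47, 55, 74, 88, 95
Q1 (25th %ile) = 32.7500
Q3 (75th %ile) = 77.5000
IQR = 77.5000 - 32.7500 = 44.7500

IQR = 44.7500


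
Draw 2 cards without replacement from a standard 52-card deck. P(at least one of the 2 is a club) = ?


P(at least one) = 1 - P(none)
P(none) = (39/52) × (38/51) = 0.558824
P(at least one) = 1 - 0.558824 = 0.4412

P = 0.4412


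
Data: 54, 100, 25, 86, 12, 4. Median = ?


Sorted: 4, 12, 25, 54, 86, 100
n = 6 (even)
Middle values: 25 and 54
Median = (25+54)/2 = 39.5000

Median = 39.5000


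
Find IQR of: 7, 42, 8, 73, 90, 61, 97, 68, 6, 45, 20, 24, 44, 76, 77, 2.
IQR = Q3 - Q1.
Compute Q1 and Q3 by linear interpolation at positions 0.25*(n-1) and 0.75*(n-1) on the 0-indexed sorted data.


Sorted: 2, 6, 7, 8, 20, 24, 42, 44, 45, 61, 68, 73, 76, 77, 90, 97
Q1 (25th %ile) = 17.0000
Q3 (75th %ile) = 73.7500
IQR = 73.7500 - 17.0000 = 56.7500

IQR = 56.7500


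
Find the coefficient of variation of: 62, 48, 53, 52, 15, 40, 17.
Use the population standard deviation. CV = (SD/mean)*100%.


Mean = 41.0000
SD = 16.9369
CV = (16.9369/41.0000)*100 = 41.3094%

CV = 41.3094%


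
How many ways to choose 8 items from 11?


C(11,8) = 11!/(8! × 3!)
= 39916800/(40320 × 6)
= 165

C(11,8) = 165


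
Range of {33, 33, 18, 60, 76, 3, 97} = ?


Max = 97, Min = 3
Range = 97 - 3 = 94

Range = 94


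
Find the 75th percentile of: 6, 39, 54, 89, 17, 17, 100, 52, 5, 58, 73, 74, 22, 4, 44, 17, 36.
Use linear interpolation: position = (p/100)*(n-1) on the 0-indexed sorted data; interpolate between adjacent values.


Sorted: 4, 5, 6, 17, 17, 17, 22, 36, 39, 44, 52, 54, 58, 73, 74, 89, 100
n = 17
Index = 75/100 * 16 = 12.0000
Lower = data[12] = 58, Upper = data[13] = 73
P75 = 58 + 0*(15) = 58.0000

P75 = 58.0000


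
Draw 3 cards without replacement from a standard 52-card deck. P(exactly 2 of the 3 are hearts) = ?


Hypergeometric: P(X=2) = C(13,2)·C(39,1) / C(52,3)
= 78 × 39 / 22100
= 3042/22100 = 0.1376

P = 0.1376


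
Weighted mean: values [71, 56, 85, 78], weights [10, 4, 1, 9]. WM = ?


Numerator = 71*10 + 56*4 + 85*1 + 78*9 = 1721
Denominator = 10 + 4 + 1 + 9 = 24
WM = 1721/24 = 71.7083

WM = 71.7083


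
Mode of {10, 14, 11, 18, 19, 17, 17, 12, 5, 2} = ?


Frequencies: 2:1, 5:1, 10:1, 11:1, 12:1, 14:1, 17:2, 18:1, 19:1
Max frequency = 2
Mode = 17

Mode = 17


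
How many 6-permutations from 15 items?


P(15,6) = 15!/9!
= 1307674368000/362880
= 3603600

P(15,6) = 3603600


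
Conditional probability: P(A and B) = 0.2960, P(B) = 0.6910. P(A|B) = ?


P(A|B) = 0.2960/0.6910 = 0.4284

P(A|B) = 0.4284


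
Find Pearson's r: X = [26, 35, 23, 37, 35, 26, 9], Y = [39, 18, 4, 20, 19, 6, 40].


Mean X = 27.2857, Mean Y = 20.8571
SD X = 9.019254, SD Y = 13.163028
Cov = -46.673469
r = -46.673469/(9.019254*13.163028) = -0.3931

r = -0.3931


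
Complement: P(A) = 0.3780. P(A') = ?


P(not A) = 1 - 0.3780 = 0.6220

P(not A) = 0.6220


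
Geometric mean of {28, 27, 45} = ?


Product = 28 × 27 × 45 = 34020
GM = 34020^(1/3) = 32.4025

GM = 32.4025


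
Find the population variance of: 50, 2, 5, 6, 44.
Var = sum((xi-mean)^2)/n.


Mean = 21.4000
Squared deviations: 817.9600, 376.3600, 268.9600, 237.1600, 510.7600
Sum = 2211.2000
Variance = 2211.2000/5 = 442.2400

Variance = 442.2400


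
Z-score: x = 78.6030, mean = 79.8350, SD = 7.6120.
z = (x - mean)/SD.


z = (78.6030 - 79.8350)/7.6120
= -1.2320/7.6120
= -0.1618

z = -0.1618


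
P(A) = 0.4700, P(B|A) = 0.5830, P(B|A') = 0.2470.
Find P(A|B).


P(B) = P(B|A)*P(A) + P(B|A')*P(A')
= 0.5830*0.4700 + 0.2470*0.5300
= 0.274010 + 0.130910 = 0.404920
P(A|B) = 0.274010/0.404920 = 0.6767

P(A|B) = 0.6767


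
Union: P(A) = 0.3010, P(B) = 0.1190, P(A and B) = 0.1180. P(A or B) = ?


P(A∪B) = 0.3010 + 0.1190 - 0.1180
= 0.4200 - 0.1180
= 0.3020

P(A∪B) = 0.3020


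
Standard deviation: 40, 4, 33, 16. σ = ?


Mean = 23.2500
Variance = 199.6875
SD = sqrt(199.6875) = 14.1311

SD = 14.1311


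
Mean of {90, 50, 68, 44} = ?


Sum = 90 + 50 + 68 + 44 = 252
n = 4
Mean = 252/4 = 63.0000

Mean = 63.0000


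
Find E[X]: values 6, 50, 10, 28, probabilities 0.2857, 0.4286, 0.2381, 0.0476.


E[X] = 6*0.2857 + 50*0.4286 + 10*0.2381 + 28*0.0476
= 1.7142 + 21.4300 + 2.3810 + 1.3328
= 26.8580

E[X] = 26.8580


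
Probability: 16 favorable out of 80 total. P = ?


P = 16/80 = 0.2000

P = 0.2000


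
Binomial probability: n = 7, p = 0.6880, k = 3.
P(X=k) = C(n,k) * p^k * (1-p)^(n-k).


C(7,3) = 35
p^3 = 0.325661
(1-p)^4 = 0.009476
P = 35 * 0.325661 * 0.009476 = 0.1080

P(X=3) = 0.1080


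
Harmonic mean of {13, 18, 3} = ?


Sum of reciprocals = 1/13 + 1/18 + 1/3 = 0.465812
HM = 3/0.465812 = 6.4404

HM = 6.4404


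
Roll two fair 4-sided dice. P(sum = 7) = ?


Total outcomes = 4×4 = 16
Favorable (sum = 7): 2
P = 2/16 = 0.1250

P = 0.1250


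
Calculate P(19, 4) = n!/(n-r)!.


P(19,4) = 19!/15!
= 121645100408832000/1307674368000
= 93024

P(19,4) = 93024


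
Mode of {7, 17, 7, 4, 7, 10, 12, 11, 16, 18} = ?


Frequencies: 4:1, 7:3, 10:1, 11:1, 12:1, 16:1, 17:1, 18:1
Max frequency = 3
Mode = 7

Mode = 7


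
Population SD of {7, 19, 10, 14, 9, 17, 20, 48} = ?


Mean = 18.0000
Variance = 148.5000
SD = sqrt(148.5000) = 12.1861

SD = 12.1861


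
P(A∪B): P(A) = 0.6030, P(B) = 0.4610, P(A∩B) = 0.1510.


P(A∪B) = 0.6030 + 0.4610 - 0.1510
= 1.0640 - 0.1510
= 0.9130

P(A∪B) = 0.9130


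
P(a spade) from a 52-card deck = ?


13 spades in 52 cards
P = 13/52 = 0.2500

P = 0.2500


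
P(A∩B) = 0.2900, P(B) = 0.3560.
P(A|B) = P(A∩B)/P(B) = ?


P(A|B) = 0.2900/0.3560 = 0.8146

P(A|B) = 0.8146


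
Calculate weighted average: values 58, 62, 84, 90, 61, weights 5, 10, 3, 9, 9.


Numerator = 58*5 + 62*10 + 84*3 + 90*9 + 61*9 = 2521
Denominator = 5 + 10 + 3 + 9 + 9 = 36
WM = 2521/36 = 70.0278

WM = 70.0278


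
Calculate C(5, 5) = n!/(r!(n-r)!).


C(5,5) = 5!/(5! × 0!)
= 120/(120 × 1)
= 1

C(5,5) = 1


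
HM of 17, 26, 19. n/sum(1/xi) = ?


Sum of reciprocals = 1/17 + 1/26 + 1/19 = 0.149917
HM = 3/0.149917 = 20.0111

HM = 20.0111


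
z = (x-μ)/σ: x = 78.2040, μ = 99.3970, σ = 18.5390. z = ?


z = (78.2040 - 99.3970)/18.5390
= -21.1930/18.5390
= -1.1432

z = -1.1432


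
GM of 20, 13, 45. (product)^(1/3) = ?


Product = 20 × 13 × 45 = 11700
GM = 11700^(1/3) = 22.7019

GM = 22.7019


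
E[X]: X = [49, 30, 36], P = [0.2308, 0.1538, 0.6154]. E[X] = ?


E[X] = 49*0.2308 + 30*0.1538 + 36*0.6154
= 11.3092 + 4.6140 + 22.1544
= 38.0776

E[X] = 38.0776


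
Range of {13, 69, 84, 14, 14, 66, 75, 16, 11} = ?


Max = 84, Min = 11
Range = 84 - 11 = 73

Range = 73


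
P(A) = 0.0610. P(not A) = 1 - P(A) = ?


P(not A) = 1 - 0.0610 = 0.9390

P(not A) = 0.9390


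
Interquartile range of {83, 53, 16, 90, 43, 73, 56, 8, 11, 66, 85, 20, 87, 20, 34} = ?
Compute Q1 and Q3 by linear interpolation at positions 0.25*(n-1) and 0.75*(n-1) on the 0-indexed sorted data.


Sorted: 8, 11, 16, 20, 20, 34, 43, 53, 56, 66, 73, 83, 85, 87, 90
Q1 (25th %ile) = 20.0000
Q3 (75th %ile) = 78.0000
IQR = 78.0000 - 20.0000 = 58.0000

IQR = 58.0000


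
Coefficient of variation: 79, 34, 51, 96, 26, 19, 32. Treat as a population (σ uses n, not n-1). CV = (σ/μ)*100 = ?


Mean = 48.1429
SD = 26.8617
CV = (26.8617/48.1429)*100 = 55.7958%

CV = 55.7958%


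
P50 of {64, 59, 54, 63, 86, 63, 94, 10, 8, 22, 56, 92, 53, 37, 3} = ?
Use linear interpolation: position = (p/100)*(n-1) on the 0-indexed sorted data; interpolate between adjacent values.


Sorted: 3, 8, 10, 22, 37, 53, 54, 56, 59, 63, 63, 64, 86, 92, 94
n = 15
Index = 50/100 * 14 = 7.0000
Lower = data[7] = 56, Upper = data[8] = 59
P50 = 56 + 0*(3) = 56.0000

P50 = 56.0000


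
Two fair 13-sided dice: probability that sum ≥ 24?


Total outcomes = 13×13 = 169
Favorable (sum ≥ 24): 6
P = 6/169 = 0.0355

P = 0.0355


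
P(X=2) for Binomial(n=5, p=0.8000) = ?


C(5,2) = 10
p^2 = 0.640000
(1-p)^3 = 0.008000
P = 10 * 0.640000 * 0.008000 = 0.0512

P(X=2) = 0.0512


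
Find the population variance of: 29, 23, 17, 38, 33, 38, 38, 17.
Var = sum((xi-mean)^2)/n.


Mean = 29.1250
Squared deviations: 0.0156, 37.5156, 147.0156, 78.7656, 15.0156, 78.7656, 78.7656, 147.0156
Sum = 582.8750
Variance = 582.8750/8 = 72.8594

Variance = 72.8594


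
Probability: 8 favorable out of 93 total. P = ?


P = 8/93 = 0.0860

P = 0.0860


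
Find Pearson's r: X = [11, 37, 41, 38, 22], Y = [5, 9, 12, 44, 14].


Mean X = 29.8000, Mean Y = 16.8000
SD X = 11.478676, SD Y = 13.934131
Cov = 71.360000
r = 71.360000/(11.478676*13.934131) = 0.4462

r = 0.4462


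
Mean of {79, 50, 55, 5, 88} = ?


Sum = 79 + 50 + 55 + 5 + 88 = 277
n = 5
Mean = 277/5 = 55.4000

Mean = 55.4000


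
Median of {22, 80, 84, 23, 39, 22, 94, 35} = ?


Sorted: 22, 22, 23, 35, 39, 80, 84, 94
n = 8 (even)
Middle values: 35 and 39
Median = (35+39)/2 = 37.0000

Median = 37.0000


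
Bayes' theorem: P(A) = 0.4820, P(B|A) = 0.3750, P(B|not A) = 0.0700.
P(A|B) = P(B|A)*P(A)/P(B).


P(B) = P(B|A)*P(A) + P(B|A')*P(A')
= 0.3750*0.4820 + 0.0700*0.5180
= 0.180750 + 0.036260 = 0.217010
P(A|B) = 0.180750/0.217010 = 0.8329

P(A|B) = 0.8329


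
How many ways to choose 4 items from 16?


C(16,4) = 16!/(4! × 12!)
= 20922789888000/(24 × 479001600)
= 1820

C(16,4) = 1820


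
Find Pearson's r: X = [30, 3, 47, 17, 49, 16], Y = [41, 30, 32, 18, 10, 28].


Mean X = 27.0000, Mean Y = 26.5000
SD X = 16.782928, SD Y = 9.995832
Cov = -37.500000
r = -37.500000/(16.782928*9.995832) = -0.2235

r = -0.2235


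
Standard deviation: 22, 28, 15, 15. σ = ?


Mean = 20.0000
Variance = 29.5000
SD = sqrt(29.5000) = 5.4314

SD = 5.4314


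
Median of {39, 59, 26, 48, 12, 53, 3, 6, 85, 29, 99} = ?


Sorted: 3, 6, 12, 26, 29, 39, 48, 53, 59, 85, 99
n = 11 (odd)
Middle value = 39

Median = 39


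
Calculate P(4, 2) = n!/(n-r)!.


P(4,2) = 4!/2!
= 24/2
= 12

P(4,2) = 12


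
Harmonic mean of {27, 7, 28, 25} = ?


Sum of reciprocals = 1/27 + 1/7 + 1/28 + 1/25 = 0.255608
HM = 4/0.255608 = 15.6489

HM = 15.6489


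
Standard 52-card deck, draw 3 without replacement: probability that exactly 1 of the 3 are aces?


Hypergeometric: P(X=1) = C(4,1)·C(48,2) / C(52,3)
= 4 × 1128 / 22100
= 4512/22100 = 0.2042

P = 0.2042


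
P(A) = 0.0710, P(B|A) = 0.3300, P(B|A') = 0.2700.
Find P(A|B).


P(B) = P(B|A)*P(A) + P(B|A')*P(A')
= 0.3300*0.0710 + 0.2700*0.9290
= 0.023430 + 0.250830 = 0.274260
P(A|B) = 0.023430/0.274260 = 0.0854

P(A|B) = 0.0854


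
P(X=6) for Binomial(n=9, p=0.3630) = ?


C(9,6) = 84
p^6 = 0.002288
(1-p)^3 = 0.258475
P = 84 * 0.002288 * 0.258475 = 0.0497

P(X=6) = 0.0497


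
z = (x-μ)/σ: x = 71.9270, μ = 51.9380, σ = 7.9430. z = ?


z = (71.9270 - 51.9380)/7.9430
= 19.9890/7.9430
= 2.5166

z = 2.5166


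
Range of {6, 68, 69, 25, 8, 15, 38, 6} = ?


Max = 69, Min = 6
Range = 69 - 6 = 63

Range = 63


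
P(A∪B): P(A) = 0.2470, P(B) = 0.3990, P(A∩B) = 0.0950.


P(A∪B) = 0.2470 + 0.3990 - 0.0950
= 0.6460 - 0.0950
= 0.5510

P(A∪B) = 0.5510


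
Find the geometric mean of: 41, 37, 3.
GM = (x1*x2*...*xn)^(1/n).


Product = 41 × 37 × 3 = 4551
GM = 4551^(1/3) = 16.5718

GM = 16.5718


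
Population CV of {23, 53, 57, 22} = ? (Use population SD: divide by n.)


Mean = 38.7500
SD = 16.3153
CV = (16.3153/38.7500)*100 = 42.1039%

CV = 42.1039%


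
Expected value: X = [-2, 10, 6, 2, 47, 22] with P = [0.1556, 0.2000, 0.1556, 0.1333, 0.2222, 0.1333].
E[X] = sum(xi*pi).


E[X] = -2*0.1556 + 10*0.2000 + 6*0.1556 + 2*0.1333 + 47*0.2222 + 22*0.1333
= -0.3112 + 2.0000 + 0.9336 + 0.2666 + 10.4434 + 2.9326
= 16.2650

E[X] = 16.2650


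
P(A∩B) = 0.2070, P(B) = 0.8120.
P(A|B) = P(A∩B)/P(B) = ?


P(A|B) = 0.2070/0.8120 = 0.2549

P(A|B) = 0.2549


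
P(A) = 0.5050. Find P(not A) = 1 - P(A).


P(not A) = 1 - 0.5050 = 0.4950

P(not A) = 0.4950


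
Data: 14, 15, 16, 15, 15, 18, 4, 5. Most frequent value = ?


Frequencies: 4:1, 5:1, 14:1, 15:3, 16:1, 18:1
Max frequency = 3
Mode = 15

Mode = 15


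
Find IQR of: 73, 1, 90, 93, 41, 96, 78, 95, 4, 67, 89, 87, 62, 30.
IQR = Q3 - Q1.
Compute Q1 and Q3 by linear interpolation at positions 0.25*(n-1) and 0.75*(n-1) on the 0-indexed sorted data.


Sorted: 1, 4, 30, 41, 62, 67, 73, 78, 87, 89, 90, 93, 95, 96
Q1 (25th %ile) = 46.2500
Q3 (75th %ile) = 89.7500
IQR = 89.7500 - 46.2500 = 43.5000

IQR = 43.5000


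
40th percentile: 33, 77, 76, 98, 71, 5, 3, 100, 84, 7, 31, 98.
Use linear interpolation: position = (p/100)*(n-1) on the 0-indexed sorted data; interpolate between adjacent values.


Sorted: 3, 5, 7, 31, 33, 71, 76, 77, 84, 98, 98, 100
n = 12
Index = 40/100 * 11 = 4.4000
Lower = data[4] = 33, Upper = data[5] = 71
P40 = 33 + 0.4000*(38) = 48.2000

P40 = 48.2000


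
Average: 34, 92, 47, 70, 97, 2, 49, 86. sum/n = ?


Sum = 34 + 92 + 47 + 70 + 97 + 2 + 49 + 86 = 477
n = 8
Mean = 477/8 = 59.6250

Mean = 59.6250


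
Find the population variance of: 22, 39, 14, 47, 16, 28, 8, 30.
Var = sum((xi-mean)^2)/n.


Mean = 25.5000
Squared deviations: 12.2500, 182.2500, 132.2500, 462.2500, 90.2500, 6.2500, 306.2500, 20.2500
Sum = 1212.0000
Variance = 1212.0000/8 = 151.5000

Variance = 151.5000


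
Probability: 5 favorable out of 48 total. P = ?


P = 5/48 = 0.1042

P = 0.1042


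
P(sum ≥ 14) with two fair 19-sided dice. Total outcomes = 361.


Total outcomes = 19×19 = 361
Favorable (sum ≥ 14): 283
P = 283/361 = 0.7839

P = 0.7839


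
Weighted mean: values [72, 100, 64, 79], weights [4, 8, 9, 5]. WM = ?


Numerator = 72*4 + 100*8 + 64*9 + 79*5 = 2059
Denominator = 4 + 8 + 9 + 5 = 26
WM = 2059/26 = 79.1923

WM = 79.1923


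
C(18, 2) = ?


C(18,2) = 18!/(2! × 16!)
= 6402373705728000/(2 × 20922789888000)
= 153

C(18,2) = 153


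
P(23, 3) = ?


P(23,3) = 23!/20!
= 25852016738884976640000/2432902008176640000
= 10626

P(23,3) = 10626


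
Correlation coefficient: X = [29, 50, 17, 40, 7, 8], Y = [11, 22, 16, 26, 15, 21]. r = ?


Mean X = 25.1667, Mean Y = 18.5000
SD X = 16.035551, SD Y = 4.991660
Cov = 35.083333
r = 35.083333/(16.035551*4.991660) = 0.4383

r = 0.4383


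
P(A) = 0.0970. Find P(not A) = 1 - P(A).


P(not A) = 1 - 0.0970 = 0.9030

P(not A) = 0.9030


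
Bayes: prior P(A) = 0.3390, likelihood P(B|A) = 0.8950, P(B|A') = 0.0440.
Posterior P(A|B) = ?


P(B) = P(B|A)*P(A) + P(B|A')*P(A')
= 0.8950*0.3390 + 0.0440*0.6610
= 0.303405 + 0.029084 = 0.332489
P(A|B) = 0.303405/0.332489 = 0.9125

P(A|B) = 0.9125


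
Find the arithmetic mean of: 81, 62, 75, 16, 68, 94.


Sum = 81 + 62 + 75 + 16 + 68 + 94 = 396
n = 6
Mean = 396/6 = 66.0000

Mean = 66.0000


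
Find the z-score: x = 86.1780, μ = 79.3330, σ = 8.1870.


z = (86.1780 - 79.3330)/8.1870
= 6.8450/8.1870
= 0.8361

z = 0.8361
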